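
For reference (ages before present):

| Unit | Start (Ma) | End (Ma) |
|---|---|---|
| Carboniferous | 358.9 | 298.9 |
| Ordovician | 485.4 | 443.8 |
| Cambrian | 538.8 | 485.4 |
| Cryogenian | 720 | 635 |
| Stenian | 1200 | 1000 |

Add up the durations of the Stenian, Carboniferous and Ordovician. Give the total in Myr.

301.6 million years

Duration is start − end for each: (1200 − 1000) + (358.9 − 298.9) + (485.4 − 443.8).
That is 200 + 60 + 41.6, which totals 301.6 million years.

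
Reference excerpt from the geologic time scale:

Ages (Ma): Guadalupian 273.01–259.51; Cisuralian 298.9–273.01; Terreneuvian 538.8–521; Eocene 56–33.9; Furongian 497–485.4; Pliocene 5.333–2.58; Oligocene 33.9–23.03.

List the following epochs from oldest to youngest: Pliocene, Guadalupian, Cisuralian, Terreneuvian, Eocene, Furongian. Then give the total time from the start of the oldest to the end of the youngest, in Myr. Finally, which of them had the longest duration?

From the excerpt: Pliocene 5.333–2.58; Guadalupian 273.01–259.51; Cisuralian 298.9–273.01; Terreneuvian 538.8–521; Eocene 56–33.9; Furongian 497–485.4 (Ma).
Larger Ma is earlier, so the oldest is Terreneuvian and the youngest is Pliocene; oldest to youngest: Terreneuvian, Furongian, Cisuralian, Guadalupian, Eocene, Pliocene.
Oldest start 538.8 minus youngest end 2.58 gives 536.22 Myr overall.
Individual lengths (start − end): Cisuralian 25.89; Eocene 22.1; Pliocene 2.753; Furongian 11.6; Terreneuvian 17.8; Guadalupian 13.5. The largest is Cisuralian at 25.89 Myr.

Terreneuvian, Furongian, Cisuralian, Guadalupian, Eocene, Pliocene; total span 536.22 Myr; longest is Cisuralian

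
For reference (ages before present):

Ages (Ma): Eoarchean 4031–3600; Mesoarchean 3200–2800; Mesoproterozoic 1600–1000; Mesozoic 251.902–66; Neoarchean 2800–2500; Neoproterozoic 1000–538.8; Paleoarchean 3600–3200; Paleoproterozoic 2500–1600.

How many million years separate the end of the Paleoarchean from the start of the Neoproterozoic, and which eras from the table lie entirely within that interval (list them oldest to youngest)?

End of Paleoarchean = 3200 Ma; start of Neoproterozoic = 1000 Ma.
Gap = 3200 − 1000 = 2200 Myr.
Eras wholly inside 3200–1000 Ma: Mesoarchean (3200–2800), Neoarchean (2800–2500), Paleoproterozoic (2500–1600), Mesoproterozoic (1600–1000).

2200 million years; Mesoarchean, Neoarchean, Paleoproterozoic, Mesoproterozoic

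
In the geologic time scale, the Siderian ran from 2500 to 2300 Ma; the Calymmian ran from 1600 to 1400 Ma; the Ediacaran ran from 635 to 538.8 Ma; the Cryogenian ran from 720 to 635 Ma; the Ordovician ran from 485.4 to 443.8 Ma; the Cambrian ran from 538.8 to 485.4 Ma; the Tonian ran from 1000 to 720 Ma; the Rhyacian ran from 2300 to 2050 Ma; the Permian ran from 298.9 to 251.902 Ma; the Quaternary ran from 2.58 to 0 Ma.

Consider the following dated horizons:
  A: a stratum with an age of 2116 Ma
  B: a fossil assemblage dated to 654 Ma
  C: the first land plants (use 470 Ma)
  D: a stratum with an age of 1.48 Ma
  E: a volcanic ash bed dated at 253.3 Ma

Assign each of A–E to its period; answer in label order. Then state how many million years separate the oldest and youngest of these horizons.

A — Rhyacian; B — Cryogenian; C — Ordovician; D — Quaternary; E — Permian; span 2114.52 million years

A: 2116 Ma lies in 2300–2050 Ma, so Rhyacian.
B: 654 Ma lies in 720–635 Ma, so Cryogenian.
C: 470 Ma lies in 485.4–443.8 Ma, so Ordovician.
D: 1.48 Ma lies in 2.58–0 Ma, so Quaternary.
E: 253.3 Ma lies in 298.9–251.902 Ma, so Permian.
Oldest = 2116 Ma, youngest = 1.48 Ma → span 2114.52 Myr.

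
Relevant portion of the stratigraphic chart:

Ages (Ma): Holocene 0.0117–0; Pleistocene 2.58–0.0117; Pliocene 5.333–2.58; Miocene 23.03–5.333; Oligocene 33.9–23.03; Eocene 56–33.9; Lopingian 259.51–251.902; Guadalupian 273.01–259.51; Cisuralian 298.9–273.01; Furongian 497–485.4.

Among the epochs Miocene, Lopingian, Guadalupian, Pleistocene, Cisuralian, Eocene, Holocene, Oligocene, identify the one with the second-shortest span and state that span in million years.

Durations: Miocene 17.697; Lopingian 7.608; Guadalupian 13.5; Pleistocene 2.5683; Cisuralian 25.89; Eocene 22.1; Holocene 0.0117; Oligocene 10.87 Myr.
Sorted shortest-first: Holocene (0.0117), Pleistocene (2.5683), Lopingian (7.608), Oligocene (10.87), Guadalupian (13.5), Miocene (17.697), Eocene (22.1), Cisuralian (25.89).
The second shortest is Pleistocene at 2.5683 Myr.

Pleistocene, 2.5683 million years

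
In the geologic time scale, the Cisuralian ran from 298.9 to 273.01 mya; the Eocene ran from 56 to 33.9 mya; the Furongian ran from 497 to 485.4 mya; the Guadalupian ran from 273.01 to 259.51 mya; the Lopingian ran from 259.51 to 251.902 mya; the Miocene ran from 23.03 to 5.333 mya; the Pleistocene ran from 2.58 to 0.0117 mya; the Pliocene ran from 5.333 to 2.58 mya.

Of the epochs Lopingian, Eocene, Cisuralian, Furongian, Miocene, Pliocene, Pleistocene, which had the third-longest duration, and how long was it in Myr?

Miocene, 17.697 million years

Durations: Lopingian 7.608; Eocene 22.1; Cisuralian 25.89; Furongian 11.6; Miocene 17.697; Pliocene 2.753; Pleistocene 2.5683 Myr.
Sorted longest-first: Cisuralian (25.89), Eocene (22.1), Miocene (17.697), Furongian (11.6), Lopingian (7.608), Pliocene (2.753), Pleistocene (2.5683).
The third longest is Miocene at 17.697 Myr.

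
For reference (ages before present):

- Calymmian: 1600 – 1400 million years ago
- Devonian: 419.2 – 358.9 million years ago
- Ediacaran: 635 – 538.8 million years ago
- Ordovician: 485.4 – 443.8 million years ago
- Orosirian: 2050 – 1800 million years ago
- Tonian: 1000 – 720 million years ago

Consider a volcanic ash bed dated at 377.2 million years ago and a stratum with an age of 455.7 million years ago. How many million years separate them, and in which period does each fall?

Elapsed time: 455.7 − 377.2 = 78.5 Myr.
377.2 Ma lies within 419.2–358.9 Ma: Devonian.
455.7 Ma lies within 485.4–443.8 Ma: Ordovician.

78.5 million years apart; the first in the Devonian, the second in the Ordovician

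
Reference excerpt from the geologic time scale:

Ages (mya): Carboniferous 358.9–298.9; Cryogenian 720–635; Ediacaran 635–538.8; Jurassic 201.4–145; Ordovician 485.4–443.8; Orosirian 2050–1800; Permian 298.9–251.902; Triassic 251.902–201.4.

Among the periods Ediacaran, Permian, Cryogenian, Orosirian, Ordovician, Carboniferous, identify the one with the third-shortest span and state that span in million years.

Durations: Ediacaran 96.2; Permian 46.998; Cryogenian 85; Orosirian 250; Ordovician 41.6; Carboniferous 60 Myr.
Sorted shortest-first: Ordovician (41.6), Permian (46.998), Carboniferous (60), Cryogenian (85), Ediacaran (96.2), Orosirian (250).
The third shortest is Carboniferous at 60 Myr.

Carboniferous, 60 million years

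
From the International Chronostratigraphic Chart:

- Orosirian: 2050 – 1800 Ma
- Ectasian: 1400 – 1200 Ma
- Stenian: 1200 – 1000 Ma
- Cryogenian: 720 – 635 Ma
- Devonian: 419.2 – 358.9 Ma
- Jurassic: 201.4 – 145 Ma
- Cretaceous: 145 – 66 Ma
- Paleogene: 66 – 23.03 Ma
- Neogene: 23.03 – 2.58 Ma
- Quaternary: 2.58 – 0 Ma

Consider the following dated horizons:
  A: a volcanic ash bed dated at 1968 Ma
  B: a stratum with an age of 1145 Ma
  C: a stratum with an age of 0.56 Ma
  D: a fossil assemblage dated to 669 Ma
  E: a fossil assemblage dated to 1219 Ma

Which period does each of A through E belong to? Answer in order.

A: 1968 Ma lies in 2050–1800 Ma, so Orosirian.
B: 1145 Ma lies in 1200–1000 Ma, so Stenian.
C: 0.56 Ma lies in 2.58–0 Ma, so Quaternary.
D: 669 Ma lies in 720–635 Ma, so Cryogenian.
E: 1219 Ma lies in 1400–1200 Ma, so Ectasian.

A — Orosirian; B — Stenian; C — Quaternary; D — Cryogenian; E — Ectasian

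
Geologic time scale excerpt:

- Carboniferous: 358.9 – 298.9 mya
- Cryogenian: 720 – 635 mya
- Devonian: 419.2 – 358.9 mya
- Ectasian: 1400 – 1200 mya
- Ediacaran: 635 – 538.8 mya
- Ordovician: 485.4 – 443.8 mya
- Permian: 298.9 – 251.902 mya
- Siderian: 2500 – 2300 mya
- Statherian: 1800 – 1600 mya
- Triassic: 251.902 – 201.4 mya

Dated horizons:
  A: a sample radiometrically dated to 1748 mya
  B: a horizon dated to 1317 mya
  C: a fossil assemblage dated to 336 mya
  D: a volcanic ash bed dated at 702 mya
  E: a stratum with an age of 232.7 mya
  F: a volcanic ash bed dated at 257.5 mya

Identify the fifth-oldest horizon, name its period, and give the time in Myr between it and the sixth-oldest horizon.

F, in the Permian; 24.8 million years to E

Sorted oldest-first by Ma: A (1748), B (1317), D (702), C (336), F (257.5), E (232.7).
The fifth oldest is F at 257.5 Ma, which lies in 298.9–251.902 Ma: the Permian.
The sixth oldest is E at 232.7 Ma; separation = |257.5 − 232.7| = 24.8 Myr.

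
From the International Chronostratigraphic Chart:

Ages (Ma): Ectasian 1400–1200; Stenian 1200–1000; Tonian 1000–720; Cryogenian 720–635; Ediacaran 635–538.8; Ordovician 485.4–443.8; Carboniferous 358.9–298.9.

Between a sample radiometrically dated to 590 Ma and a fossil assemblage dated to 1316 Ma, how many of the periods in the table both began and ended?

3

1316 Ma sits inside the Ectasian (1400–1200) and 590 Ma inside the Ediacaran (635–538.8); neither of those is wholly between the two dates.
The listed periods lying completely between them are Stenian, Tonian, Cryogenian — 3 in all.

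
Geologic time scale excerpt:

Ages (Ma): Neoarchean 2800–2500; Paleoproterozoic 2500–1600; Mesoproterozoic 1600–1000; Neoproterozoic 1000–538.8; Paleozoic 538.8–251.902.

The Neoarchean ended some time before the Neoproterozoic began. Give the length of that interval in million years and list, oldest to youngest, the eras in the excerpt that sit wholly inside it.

1500 million years; Paleoproterozoic, Mesoproterozoic

The Neoarchean closes at 2500 Ma and the Neoproterozoic opens at 1000 Ma, so the interval is 2500 − 1000 = 1500 Myr.
An era fits inside if it starts at or after 2500 Ma and ends at or before 1000 Ma; oldest first that gives Paleoproterozoic, Mesoproterozoic.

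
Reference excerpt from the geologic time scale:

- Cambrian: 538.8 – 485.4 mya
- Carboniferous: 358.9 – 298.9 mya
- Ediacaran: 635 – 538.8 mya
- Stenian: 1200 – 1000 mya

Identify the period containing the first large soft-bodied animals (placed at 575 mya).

575 Ma lies between 635 and 538.8 Ma, so it falls in the Ediacaran.

Ediacaran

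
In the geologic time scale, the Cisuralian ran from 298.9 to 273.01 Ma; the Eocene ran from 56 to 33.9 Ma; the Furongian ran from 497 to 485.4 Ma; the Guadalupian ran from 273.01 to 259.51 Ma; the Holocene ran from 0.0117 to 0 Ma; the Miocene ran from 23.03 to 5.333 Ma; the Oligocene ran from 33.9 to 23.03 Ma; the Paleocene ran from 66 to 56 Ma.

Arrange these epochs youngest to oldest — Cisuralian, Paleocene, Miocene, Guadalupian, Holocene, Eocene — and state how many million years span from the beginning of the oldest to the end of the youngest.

Holocene → Miocene → Eocene → Paleocene → Guadalupian → Cisuralian; total span 298.9 Myr

From the excerpt: Cisuralian 298.9–273.01; Paleocene 66–56; Miocene 23.03–5.333; Guadalupian 273.01–259.51; Holocene 0.0117–0; Eocene 56–33.9 (Ma).
Larger Ma is earlier, so the oldest is Cisuralian and the youngest is Holocene; youngest to oldest: Holocene, Miocene, Eocene, Paleocene, Guadalupian, Cisuralian.
Oldest start 298.9 minus youngest end 0 gives 298.9 Myr overall.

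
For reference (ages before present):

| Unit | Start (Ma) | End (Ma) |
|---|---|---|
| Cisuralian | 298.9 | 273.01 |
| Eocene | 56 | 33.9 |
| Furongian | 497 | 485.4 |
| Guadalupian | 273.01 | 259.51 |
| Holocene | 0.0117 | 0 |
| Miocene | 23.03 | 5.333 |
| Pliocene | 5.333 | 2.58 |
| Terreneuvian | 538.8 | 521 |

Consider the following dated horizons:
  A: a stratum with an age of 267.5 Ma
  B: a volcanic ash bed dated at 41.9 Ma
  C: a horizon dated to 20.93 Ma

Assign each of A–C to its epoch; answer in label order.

A — Guadalupian; B — Eocene; C — Miocene

A: 267.5 Ma lies in 273.01–259.51 Ma, so Guadalupian.
B: 41.9 Ma lies in 56–33.9 Ma, so Eocene.
C: 20.93 Ma lies in 23.03–5.333 Ma, so Miocene.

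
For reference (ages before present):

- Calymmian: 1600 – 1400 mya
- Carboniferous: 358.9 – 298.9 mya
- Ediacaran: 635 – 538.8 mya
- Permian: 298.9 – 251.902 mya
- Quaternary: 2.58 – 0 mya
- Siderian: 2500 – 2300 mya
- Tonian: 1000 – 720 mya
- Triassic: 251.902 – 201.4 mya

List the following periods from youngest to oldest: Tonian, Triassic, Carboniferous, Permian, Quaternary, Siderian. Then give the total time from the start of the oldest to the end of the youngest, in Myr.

Quaternary, Triassic, Permian, Carboniferous, Tonian, Siderian; total span 2500 Myr

Start ages (Ma): Siderian 2500, Tonian 1000, Carboniferous 358.9, Permian 298.9, Triassic 251.902, Quaternary 2.58.
Ordered youngest to oldest: Quaternary, Triassic, Permian, Carboniferous, Tonian, Siderian.
Span = 2500 − 0 = 2500 Myr.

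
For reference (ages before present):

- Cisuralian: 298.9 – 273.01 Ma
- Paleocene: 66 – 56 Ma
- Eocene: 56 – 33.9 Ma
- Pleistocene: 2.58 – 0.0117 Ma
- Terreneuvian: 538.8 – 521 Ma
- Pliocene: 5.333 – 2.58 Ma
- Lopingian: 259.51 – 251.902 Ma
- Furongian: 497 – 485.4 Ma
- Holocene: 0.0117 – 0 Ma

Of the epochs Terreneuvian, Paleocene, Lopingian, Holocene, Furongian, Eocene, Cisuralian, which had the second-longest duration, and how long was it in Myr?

Eocene, 22.1 million years

Start − end for each: Terreneuvian 538.8 − 521 = 17.8; Paleocene 66 − 56 = 10; Lopingian 259.51 − 251.902 = 7.608; Holocene 0.0117 − 0 = 0.0117; Furongian 497 − 485.4 = 11.6; Eocene 56 − 33.9 = 22.1; Cisuralian 298.9 − 273.01 = 25.89.
Ranking these from longest: Cisuralian > Eocene > Terreneuvian > Furongian > Paleocene > Lopingian > Holocene.
Position 2 in that ranking is Eocene, which lasted 22.1 Myr.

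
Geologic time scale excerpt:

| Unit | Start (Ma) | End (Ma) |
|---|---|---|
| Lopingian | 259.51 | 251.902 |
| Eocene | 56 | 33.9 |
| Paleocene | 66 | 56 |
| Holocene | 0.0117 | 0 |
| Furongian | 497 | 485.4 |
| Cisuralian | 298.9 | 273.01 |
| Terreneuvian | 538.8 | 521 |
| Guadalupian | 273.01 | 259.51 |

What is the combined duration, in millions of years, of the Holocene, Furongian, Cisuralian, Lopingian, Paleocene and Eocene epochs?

Duration is start − end for each: (0.0117 − 0) + (497 − 485.4) + (298.9 − 273.01) + (259.51 − 251.902) + (66 − 56) + (56 − 33.9).
That is 0.0117 + 11.6 + 25.89 + 7.608 + 10 + 22.1, which totals 77.2097 million years.

77.2097 million years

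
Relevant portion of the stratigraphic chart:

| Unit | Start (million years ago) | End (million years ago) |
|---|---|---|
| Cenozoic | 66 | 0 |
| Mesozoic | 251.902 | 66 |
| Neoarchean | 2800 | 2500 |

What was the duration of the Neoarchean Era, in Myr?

2800 − 2500 = 300 million years.

300 million years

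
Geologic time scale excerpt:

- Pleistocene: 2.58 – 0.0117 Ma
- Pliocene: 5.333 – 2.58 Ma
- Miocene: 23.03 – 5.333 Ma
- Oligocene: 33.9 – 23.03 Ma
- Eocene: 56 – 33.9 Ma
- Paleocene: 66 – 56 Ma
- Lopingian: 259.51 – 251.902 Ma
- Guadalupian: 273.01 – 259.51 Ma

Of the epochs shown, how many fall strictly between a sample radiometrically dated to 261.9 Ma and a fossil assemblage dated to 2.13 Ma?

261.9 Ma sits inside the Guadalupian (273.01–259.51) and 2.13 Ma inside the Pleistocene (2.58–0.0117); neither of those is wholly between the two dates.
The listed epochs lying completely between them are Lopingian, Paleocene, Eocene, Oligocene, Miocene, Pliocene — 6 in all.

6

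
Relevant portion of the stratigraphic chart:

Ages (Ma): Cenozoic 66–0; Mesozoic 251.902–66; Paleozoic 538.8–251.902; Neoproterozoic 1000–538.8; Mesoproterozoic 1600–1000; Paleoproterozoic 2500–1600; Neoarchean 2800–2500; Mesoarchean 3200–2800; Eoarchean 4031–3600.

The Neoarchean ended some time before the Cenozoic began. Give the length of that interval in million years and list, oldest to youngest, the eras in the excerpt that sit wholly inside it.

The Neoarchean closes at 2500 Ma and the Cenozoic opens at 66 Ma, so the interval is 2500 − 66 = 2434 Myr.
An era fits inside if it starts at or after 2500 Ma and ends at or before 66 Ma; oldest first that gives Paleoproterozoic, Mesoproterozoic, Neoproterozoic, Paleozoic, Mesozoic.

2434 million years; Paleoproterozoic, Mesoproterozoic, Neoproterozoic, Paleozoic, Mesozoic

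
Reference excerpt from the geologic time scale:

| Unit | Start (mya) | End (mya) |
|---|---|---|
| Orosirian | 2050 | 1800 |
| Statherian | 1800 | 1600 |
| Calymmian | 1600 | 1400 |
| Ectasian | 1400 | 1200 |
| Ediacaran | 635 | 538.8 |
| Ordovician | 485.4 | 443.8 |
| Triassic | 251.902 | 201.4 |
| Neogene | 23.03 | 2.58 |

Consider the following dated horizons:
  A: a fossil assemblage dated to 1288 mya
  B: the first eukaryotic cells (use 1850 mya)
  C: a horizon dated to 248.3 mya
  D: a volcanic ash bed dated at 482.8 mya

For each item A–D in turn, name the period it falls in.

A — Ectasian; B — Orosirian; C — Triassic; D — Ordovician

A: 1288 Ma lies in 1400–1200 Ma, so Ectasian.
B: 1850 Ma lies in 2050–1800 Ma, so Orosirian.
C: 248.3 Ma lies in 251.902–201.4 Ma, so Triassic.
D: 482.8 Ma lies in 485.4–443.8 Ma, so Ordovician.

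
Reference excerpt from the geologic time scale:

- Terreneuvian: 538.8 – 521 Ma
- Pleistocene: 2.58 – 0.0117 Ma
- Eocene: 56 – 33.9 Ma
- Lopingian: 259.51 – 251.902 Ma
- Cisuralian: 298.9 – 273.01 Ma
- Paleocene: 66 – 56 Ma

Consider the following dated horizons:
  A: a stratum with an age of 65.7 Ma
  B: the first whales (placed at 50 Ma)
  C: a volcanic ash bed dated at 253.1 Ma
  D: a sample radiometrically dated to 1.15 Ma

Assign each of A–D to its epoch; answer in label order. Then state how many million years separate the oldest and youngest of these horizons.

A — Paleocene; B — Eocene; C — Lopingian; D — Pleistocene; span 251.95 million years

A: 65.7 Ma lies in 66–56 Ma, so Paleocene.
B: 50 Ma lies in 56–33.9 Ma, so Eocene.
C: 253.1 Ma lies in 259.51–251.902 Ma, so Lopingian.
D: 1.15 Ma lies in 2.58–0.0117 Ma, so Pleistocene.
Oldest = 253.1 Ma, youngest = 1.15 Ma → span 251.95 Myr.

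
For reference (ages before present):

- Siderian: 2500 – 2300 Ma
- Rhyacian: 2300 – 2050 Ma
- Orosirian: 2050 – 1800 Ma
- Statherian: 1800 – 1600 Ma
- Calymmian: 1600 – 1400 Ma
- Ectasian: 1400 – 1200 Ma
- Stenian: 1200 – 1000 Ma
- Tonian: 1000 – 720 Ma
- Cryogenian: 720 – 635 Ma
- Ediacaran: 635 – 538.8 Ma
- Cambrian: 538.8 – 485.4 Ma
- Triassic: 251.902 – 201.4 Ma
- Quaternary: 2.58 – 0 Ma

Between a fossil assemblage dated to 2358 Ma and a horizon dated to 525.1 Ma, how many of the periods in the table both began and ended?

9

2358 Ma sits inside the Siderian (2500–2300) and 525.1 Ma inside the Cambrian (538.8–485.4); neither of those is wholly between the two dates.
The listed periods lying completely between them are Rhyacian, Orosirian, Statherian, Calymmian, Ectasian, Stenian, Tonian, Cryogenian, Ediacaran — 9 in all.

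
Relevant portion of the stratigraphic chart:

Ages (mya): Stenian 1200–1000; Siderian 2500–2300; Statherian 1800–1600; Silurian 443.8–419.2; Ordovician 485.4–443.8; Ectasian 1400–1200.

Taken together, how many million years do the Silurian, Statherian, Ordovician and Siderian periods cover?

466.2 million years

Duration is start − end for each: (443.8 − 419.2) + (1800 − 1600) + (485.4 − 443.8) + (2500 − 2300).
That is 24.6 + 200 + 41.6 + 200, which totals 466.2 million years.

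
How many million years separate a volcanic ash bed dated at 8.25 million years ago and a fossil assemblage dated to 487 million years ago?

487 − 8.25 = 478.75 million years.

478.75 million years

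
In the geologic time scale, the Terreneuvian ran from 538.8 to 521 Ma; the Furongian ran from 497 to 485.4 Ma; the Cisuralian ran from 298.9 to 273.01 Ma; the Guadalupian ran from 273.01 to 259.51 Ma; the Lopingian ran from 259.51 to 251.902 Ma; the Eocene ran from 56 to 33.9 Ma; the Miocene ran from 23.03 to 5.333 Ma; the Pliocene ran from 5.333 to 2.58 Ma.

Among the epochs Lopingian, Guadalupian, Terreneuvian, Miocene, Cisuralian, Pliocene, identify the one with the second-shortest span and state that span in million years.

Start − end for each: Lopingian 259.51 − 251.902 = 7.608; Guadalupian 273.01 − 259.51 = 13.5; Terreneuvian 538.8 − 521 = 17.8; Miocene 23.03 − 5.333 = 17.697; Cisuralian 298.9 − 273.01 = 25.89; Pliocene 5.333 − 2.58 = 2.753.
Ranking these from shortest: Pliocene < Lopingian < Guadalupian < Miocene < Terreneuvian < Cisuralian.
Position 2 in that ranking is Lopingian, which lasted 7.608 Myr.

Lopingian, 7.608 million years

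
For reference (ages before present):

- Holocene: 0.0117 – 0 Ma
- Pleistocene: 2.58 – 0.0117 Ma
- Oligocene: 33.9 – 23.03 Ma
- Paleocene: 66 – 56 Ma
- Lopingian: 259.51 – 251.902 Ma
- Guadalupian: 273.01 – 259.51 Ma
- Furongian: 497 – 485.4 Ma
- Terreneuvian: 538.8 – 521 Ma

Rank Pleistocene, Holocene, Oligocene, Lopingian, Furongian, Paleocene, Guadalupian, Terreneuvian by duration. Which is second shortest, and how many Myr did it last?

Pleistocene, 2.5683 million years

Start − end for each: Pleistocene 2.58 − 0.0117 = 2.5683; Holocene 0.0117 − 0 = 0.0117; Oligocene 33.9 − 23.03 = 10.87; Lopingian 259.51 − 251.902 = 7.608; Furongian 497 − 485.4 = 11.6; Paleocene 66 − 56 = 10; Guadalupian 273.01 − 259.51 = 13.5; Terreneuvian 538.8 − 521 = 17.8.
Ranking these from shortest: Holocene < Pleistocene < Lopingian < Paleocene < Oligocene < Furongian < Guadalupian < Terreneuvian.
Position 2 in that ranking is Pleistocene, which lasted 2.5683 Myr.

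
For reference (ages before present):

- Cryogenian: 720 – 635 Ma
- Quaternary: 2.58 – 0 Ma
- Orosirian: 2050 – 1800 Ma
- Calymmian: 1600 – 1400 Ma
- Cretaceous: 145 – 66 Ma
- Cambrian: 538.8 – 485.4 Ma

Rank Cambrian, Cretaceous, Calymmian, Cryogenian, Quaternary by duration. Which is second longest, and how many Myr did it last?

Durations: Cambrian 53.4; Cretaceous 79; Calymmian 200; Cryogenian 85; Quaternary 2.58 Myr.
Sorted longest-first: Calymmian (200), Cryogenian (85), Cretaceous (79), Cambrian (53.4), Quaternary (2.58).
The second longest is Cryogenian at 85 Myr.

Cryogenian, 85 million years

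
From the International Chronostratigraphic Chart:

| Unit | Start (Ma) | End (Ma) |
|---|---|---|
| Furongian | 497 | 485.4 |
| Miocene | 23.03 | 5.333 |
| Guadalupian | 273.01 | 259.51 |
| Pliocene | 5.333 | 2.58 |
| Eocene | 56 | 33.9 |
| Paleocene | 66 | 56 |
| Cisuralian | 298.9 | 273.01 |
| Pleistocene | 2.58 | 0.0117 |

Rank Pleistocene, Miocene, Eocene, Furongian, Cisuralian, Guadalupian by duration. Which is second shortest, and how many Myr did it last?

Start − end for each: Pleistocene 2.58 − 0.0117 = 2.5683; Miocene 23.03 − 5.333 = 17.697; Eocene 56 − 33.9 = 22.1; Furongian 497 − 485.4 = 11.6; Cisuralian 298.9 − 273.01 = 25.89; Guadalupian 273.01 − 259.51 = 13.5.
Ranking these from shortest: Pleistocene < Furongian < Guadalupian < Miocene < Eocene < Cisuralian.
Position 2 in that ranking is Furongian, which lasted 11.6 Myr.

Furongian, 11.6 million years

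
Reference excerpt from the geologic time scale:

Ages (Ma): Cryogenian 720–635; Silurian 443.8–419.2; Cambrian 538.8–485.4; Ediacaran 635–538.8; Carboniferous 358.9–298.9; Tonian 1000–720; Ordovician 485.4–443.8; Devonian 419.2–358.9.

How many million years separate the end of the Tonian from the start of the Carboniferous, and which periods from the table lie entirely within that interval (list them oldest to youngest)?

End of Tonian = 720 Ma; start of Carboniferous = 358.9 Ma.
Gap = 720 − 358.9 = 361.1 Myr.
Periods wholly inside 720–358.9 Ma: Cryogenian (720–635), Ediacaran (635–538.8), Cambrian (538.8–485.4), Ordovician (485.4–443.8), Silurian (443.8–419.2), Devonian (419.2–358.9).

361.1 million years; Cryogenian, Ediacaran, Cambrian, Ordovician, Silurian, Devonian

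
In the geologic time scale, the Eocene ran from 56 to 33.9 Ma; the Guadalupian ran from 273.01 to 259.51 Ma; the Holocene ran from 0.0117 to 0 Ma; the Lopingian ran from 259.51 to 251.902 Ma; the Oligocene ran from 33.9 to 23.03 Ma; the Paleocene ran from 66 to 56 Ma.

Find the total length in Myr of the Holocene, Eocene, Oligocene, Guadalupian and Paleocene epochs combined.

Each duration: Holocene = 0.0117; Eocene = 22.1; Oligocene = 10.87; Guadalupian = 13.5; Paleocene = 10.
Sum: 0.0117 + 22.1 + 10.87 + 13.5 + 10 = 56.4817 Myr.

56.4817 million years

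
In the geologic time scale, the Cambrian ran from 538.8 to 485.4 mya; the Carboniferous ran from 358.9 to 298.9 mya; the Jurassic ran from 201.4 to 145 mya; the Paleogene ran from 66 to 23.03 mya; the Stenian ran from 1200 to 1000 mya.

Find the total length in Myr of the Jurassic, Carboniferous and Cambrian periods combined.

169.8 million years

Duration is start − end for each: (201.4 − 145) + (358.9 − 298.9) + (538.8 − 485.4).
That is 56.4 + 60 + 53.4, which totals 169.8 million years.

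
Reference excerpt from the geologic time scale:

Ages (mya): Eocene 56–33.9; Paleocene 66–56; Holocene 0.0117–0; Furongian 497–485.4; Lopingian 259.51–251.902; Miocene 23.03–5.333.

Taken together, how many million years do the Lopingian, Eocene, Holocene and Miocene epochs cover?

Duration is start − end for each: (259.51 − 251.902) + (56 − 33.9) + (0.0117 − 0) + (23.03 − 5.333).
That is 7.608 + 22.1 + 0.0117 + 17.697, which totals 47.4167 million years.

47.4167 million years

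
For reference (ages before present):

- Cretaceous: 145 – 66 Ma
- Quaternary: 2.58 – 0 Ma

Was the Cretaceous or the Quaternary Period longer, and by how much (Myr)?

Cretaceous, by 76.42 million years

Cretaceous: 145 − 66 = 79 Myr.
Quaternary: 2.58 − 0 = 2.58 Myr.
Difference: 79 − 2.58 = 76.42 Myr, so the Cretaceous was longer.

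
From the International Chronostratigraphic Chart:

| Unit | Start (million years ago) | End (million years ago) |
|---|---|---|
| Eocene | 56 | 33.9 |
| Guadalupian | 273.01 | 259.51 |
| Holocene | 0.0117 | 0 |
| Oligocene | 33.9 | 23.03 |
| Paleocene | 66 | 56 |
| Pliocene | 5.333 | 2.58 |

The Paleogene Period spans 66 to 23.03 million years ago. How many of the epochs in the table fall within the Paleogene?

Epochs inside 66–23.03 Ma: Paleocene, Eocene, Oligocene — 3 in total.

3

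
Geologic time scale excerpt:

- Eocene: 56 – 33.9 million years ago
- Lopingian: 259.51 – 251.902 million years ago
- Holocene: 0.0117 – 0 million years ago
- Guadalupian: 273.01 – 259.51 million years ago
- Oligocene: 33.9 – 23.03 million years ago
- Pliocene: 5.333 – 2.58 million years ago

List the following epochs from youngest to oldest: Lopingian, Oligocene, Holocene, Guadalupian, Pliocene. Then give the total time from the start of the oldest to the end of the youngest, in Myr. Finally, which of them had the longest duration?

Holocene, Pliocene, Oligocene, Lopingian, Guadalupian; total span 273.01 Myr; longest is Guadalupian

Start ages (Ma): Guadalupian 273.01, Lopingian 259.51, Oligocene 33.9, Pliocene 5.333, Holocene 0.0117.
Ordered youngest to oldest: Holocene, Pliocene, Oligocene, Lopingian, Guadalupian.
Span = 273.01 − 0 = 273.01 Myr.
Durations: Oligocene 10.87, Guadalupian 13.5, Holocene 0.0117, Lopingian 7.608, Pliocene 2.753 → longest is Guadalupian (13.5 Myr).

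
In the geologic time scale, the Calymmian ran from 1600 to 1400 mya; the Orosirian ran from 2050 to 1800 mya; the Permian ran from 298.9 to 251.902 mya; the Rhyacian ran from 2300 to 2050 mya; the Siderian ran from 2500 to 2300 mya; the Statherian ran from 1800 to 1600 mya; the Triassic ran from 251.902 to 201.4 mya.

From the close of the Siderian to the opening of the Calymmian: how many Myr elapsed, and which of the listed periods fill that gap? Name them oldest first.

End of Siderian = 2300 Ma; start of Calymmian = 1600 Ma.
Gap = 2300 − 1600 = 700 Myr.
Periods wholly inside 2300–1600 Ma: Rhyacian (2300–2050), Orosirian (2050–1800), Statherian (1800–1600).

700 million years; Rhyacian, Orosirian, Statherian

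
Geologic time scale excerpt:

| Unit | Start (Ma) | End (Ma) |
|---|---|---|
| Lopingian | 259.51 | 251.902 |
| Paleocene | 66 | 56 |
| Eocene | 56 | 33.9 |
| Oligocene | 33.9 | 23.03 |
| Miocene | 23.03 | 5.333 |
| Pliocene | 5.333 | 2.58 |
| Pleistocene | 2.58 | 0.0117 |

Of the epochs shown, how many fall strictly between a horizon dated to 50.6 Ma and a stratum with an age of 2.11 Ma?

50.6 Ma sits inside the Eocene (56–33.9) and 2.11 Ma inside the Pleistocene (2.58–0.0117); neither of those is wholly between the two dates.
The listed epochs lying completely between them are Oligocene, Miocene, Pliocene — 3 in all.

3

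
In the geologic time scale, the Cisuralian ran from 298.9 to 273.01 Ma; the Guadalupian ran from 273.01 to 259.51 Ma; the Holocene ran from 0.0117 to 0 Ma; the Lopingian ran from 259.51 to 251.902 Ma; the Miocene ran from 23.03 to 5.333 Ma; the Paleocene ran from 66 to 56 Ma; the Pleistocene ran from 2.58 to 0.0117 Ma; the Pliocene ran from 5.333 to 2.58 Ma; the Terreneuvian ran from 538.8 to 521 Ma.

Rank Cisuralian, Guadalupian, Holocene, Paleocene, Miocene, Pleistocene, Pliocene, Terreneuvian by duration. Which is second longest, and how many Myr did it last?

Terreneuvian, 17.8 million years

Start − end for each: Cisuralian 298.9 − 273.01 = 25.89; Guadalupian 273.01 − 259.51 = 13.5; Holocene 0.0117 − 0 = 0.0117; Paleocene 66 − 56 = 10; Miocene 23.03 − 5.333 = 17.697; Pleistocene 2.58 − 0.0117 = 2.5683; Pliocene 5.333 − 2.58 = 2.753; Terreneuvian 538.8 − 521 = 17.8.
Ranking these from longest: Cisuralian > Terreneuvian > Miocene > Guadalupian > Paleocene > Pliocene > Pleistocene > Holocene.
Position 2 in that ranking is Terreneuvian, which lasted 17.8 Myr.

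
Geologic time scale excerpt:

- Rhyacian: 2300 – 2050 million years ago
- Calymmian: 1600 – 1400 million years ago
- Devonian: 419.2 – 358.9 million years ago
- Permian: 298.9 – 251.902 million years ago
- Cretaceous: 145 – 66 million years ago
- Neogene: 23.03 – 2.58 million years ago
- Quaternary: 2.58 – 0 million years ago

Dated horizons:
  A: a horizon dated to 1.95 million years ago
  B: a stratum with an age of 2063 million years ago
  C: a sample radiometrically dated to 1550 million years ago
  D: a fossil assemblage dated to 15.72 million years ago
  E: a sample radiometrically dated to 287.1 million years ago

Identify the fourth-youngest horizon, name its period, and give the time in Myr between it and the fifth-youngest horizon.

C, in the Calymmian; 513 million years to B

Smaller Ma means younger, so youngest first: A 1.95 < D 15.72 < E 287.1 < C 1550 < B 2063.
Counting 4 along gives C (1550 Ma); the excerpt puts that inside the Calymmian, 1600–1400 Ma.
Next in line is B (2063 Ma), and 2063 − 1550 = 513 Myr.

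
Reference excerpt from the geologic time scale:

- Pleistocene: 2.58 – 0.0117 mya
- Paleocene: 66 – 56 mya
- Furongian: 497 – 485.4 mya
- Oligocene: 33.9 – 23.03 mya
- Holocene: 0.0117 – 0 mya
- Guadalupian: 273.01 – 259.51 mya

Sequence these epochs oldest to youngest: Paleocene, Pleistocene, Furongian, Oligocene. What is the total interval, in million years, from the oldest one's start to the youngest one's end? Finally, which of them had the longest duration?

Furongian → Paleocene → Oligocene → Pleistocene; total span 496.9883 Myr; longest is Furongian

From the excerpt: Paleocene 66–56; Pleistocene 2.58–0.0117; Furongian 497–485.4; Oligocene 33.9–23.03 (Ma).
Larger Ma is earlier, so the oldest is Furongian and the youngest is Pleistocene; oldest to youngest: Furongian, Paleocene, Oligocene, Pleistocene.
Oldest start 497 minus youngest end 0.0117 gives 496.9883 Myr overall.
Individual lengths (start − end): Oligocene 10.87; Pleistocene 2.5683; Paleocene 10; Furongian 11.6. The largest is Furongian at 11.6 Myr.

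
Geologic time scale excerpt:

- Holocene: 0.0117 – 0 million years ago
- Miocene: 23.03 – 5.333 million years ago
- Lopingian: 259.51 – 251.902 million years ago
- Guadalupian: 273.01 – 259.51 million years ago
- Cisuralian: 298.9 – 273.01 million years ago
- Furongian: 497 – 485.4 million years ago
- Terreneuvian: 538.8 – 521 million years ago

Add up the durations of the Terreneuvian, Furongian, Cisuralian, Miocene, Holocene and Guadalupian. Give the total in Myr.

86.4987 million years

Duration is start − end for each: (538.8 − 521) + (497 − 485.4) + (298.9 − 273.01) + (23.03 − 5.333) + (0.0117 − 0) + (273.01 − 259.51).
That is 17.8 + 11.6 + 25.89 + 17.697 + 0.0117 + 13.5, which totals 86.4987 million years.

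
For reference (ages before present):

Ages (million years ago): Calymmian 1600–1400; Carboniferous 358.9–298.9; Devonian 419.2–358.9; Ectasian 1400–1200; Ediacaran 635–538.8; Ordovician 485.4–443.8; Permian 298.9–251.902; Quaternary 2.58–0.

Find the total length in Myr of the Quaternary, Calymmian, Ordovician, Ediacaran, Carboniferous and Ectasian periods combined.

600.38 million years

Each duration: Quaternary = 2.58; Calymmian = 200; Ordovician = 41.6; Ediacaran = 96.2; Carboniferous = 60; Ectasian = 200.
Sum: 2.58 + 200 + 41.6 + 96.2 + 60 + 200 = 600.38 Myr.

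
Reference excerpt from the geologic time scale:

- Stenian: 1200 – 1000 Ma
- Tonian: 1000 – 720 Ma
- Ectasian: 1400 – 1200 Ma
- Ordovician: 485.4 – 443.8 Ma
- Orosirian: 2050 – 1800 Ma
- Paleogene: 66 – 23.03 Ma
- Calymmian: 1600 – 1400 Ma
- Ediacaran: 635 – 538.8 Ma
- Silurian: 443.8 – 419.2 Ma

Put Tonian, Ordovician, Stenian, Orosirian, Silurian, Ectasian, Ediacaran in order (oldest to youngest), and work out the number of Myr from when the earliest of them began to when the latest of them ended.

Start ages (Ma): Orosirian 2050, Ectasian 1400, Stenian 1200, Tonian 1000, Ediacaran 635, Ordovician 485.4, Silurian 443.8.
Ordered oldest to youngest: Orosirian, Ectasian, Stenian, Tonian, Ediacaran, Ordovician, Silurian.
Span = 2050 − 419.2 = 1630.8 Myr.

Orosirian, Ectasian, Stenian, Tonian, Ediacaran, Ordovician, Silurian; total span 1630.8 Myr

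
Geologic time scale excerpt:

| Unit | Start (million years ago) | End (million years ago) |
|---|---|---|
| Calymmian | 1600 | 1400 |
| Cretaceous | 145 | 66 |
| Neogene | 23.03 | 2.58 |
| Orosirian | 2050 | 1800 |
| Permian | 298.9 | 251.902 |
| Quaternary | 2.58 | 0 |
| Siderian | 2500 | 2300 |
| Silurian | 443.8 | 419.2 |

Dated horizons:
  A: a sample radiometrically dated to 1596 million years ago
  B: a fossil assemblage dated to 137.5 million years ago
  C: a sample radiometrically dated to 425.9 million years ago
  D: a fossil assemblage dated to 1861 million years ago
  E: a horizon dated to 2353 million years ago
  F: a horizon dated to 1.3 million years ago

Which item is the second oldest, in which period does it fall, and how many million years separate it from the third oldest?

Larger Ma means older, so oldest first: E 2353 > D 1861 > A 1596 > C 425.9 > B 137.5 > F 1.3.
Counting 2 along gives D (1861 Ma); the excerpt puts that inside the Orosirian, 2050–1800 Ma.
Next in line is A (1596 Ma), and 1861 − 1596 = 265 Myr.

D, in the Orosirian; 265 million years to A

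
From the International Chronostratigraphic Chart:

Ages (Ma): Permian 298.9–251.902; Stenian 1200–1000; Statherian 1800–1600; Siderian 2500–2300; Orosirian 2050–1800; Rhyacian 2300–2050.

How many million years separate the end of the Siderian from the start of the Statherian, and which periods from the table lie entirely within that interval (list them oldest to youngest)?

End of Siderian = 2300 Ma; start of Statherian = 1800 Ma.
Gap = 2300 − 1800 = 500 Myr.
Periods wholly inside 2300–1800 Ma: Rhyacian (2300–2050), Orosirian (2050–1800).

500 million years; Rhyacian, Orosirian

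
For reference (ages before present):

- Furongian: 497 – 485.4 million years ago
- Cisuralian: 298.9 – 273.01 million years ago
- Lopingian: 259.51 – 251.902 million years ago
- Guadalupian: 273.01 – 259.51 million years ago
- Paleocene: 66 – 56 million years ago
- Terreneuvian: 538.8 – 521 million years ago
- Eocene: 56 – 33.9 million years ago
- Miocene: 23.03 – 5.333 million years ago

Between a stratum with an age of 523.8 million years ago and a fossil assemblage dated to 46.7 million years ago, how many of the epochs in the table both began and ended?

523.8 Ma sits inside the Terreneuvian (538.8–521) and 46.7 Ma inside the Eocene (56–33.9); neither of those is wholly between the two dates.
The listed epochs lying completely between them are Furongian, Cisuralian, Guadalupian, Lopingian, Paleocene — 5 in all.

5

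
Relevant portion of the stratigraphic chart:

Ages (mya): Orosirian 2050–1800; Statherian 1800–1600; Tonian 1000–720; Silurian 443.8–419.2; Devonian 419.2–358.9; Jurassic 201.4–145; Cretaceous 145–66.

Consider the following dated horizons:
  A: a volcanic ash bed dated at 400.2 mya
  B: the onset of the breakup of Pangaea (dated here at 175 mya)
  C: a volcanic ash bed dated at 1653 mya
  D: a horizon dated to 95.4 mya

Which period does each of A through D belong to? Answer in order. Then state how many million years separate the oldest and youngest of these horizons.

A — Devonian; B — Jurassic; C — Statherian; D — Cretaceous; span 1557.6 million years

A: 400.2 Ma lies in 419.2–358.9 Ma, so Devonian.
B: 175 Ma lies in 201.4–145 Ma, so Jurassic.
C: 1653 Ma lies in 1800–1600 Ma, so Statherian.
D: 95.4 Ma lies in 145–66 Ma, so Cretaceous.
Oldest = 1653 Ma, youngest = 95.4 Ma → span 1557.6 Myr.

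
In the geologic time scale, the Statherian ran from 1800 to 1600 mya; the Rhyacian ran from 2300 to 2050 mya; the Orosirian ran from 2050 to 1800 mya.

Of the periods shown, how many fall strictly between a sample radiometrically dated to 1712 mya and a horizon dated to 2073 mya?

The older date is 2073 Ma and the younger is 1712 Ma.
Periods with start < 2073 and end > 1712 Ma: Orosirian (2050–1800).
That is 1 complete period.

1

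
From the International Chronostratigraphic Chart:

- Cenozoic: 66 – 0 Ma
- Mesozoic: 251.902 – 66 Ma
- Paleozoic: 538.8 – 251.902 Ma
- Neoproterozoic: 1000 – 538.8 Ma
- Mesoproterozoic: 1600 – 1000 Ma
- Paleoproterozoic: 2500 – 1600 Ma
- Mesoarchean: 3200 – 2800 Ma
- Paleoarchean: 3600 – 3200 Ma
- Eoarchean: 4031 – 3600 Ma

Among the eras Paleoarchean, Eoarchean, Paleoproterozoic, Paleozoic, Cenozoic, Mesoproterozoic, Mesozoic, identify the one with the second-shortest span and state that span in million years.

Mesozoic, 185.902 million years

Durations: Paleoarchean 400; Eoarchean 431; Paleoproterozoic 900; Paleozoic 286.898; Cenozoic 66; Mesoproterozoic 600; Mesozoic 185.902 Myr.
Sorted shortest-first: Cenozoic (66), Mesozoic (185.902), Paleozoic (286.898), Paleoarchean (400), Eoarchean (431), Mesoproterozoic (600), Paleoproterozoic (900).
The second shortest is Mesozoic at 185.902 Myr.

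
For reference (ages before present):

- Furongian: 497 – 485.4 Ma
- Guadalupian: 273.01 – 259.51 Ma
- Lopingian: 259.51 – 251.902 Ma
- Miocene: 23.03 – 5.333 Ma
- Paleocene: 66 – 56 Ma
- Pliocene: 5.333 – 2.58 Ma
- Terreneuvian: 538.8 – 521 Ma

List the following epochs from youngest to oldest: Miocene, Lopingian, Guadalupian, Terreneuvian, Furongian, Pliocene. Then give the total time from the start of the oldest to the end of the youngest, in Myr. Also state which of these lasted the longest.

Start ages (Ma): Terreneuvian 538.8, Furongian 497, Guadalupian 273.01, Lopingian 259.51, Miocene 23.03, Pliocene 5.333.
Ordered youngest to oldest: Pliocene, Miocene, Lopingian, Guadalupian, Furongian, Terreneuvian.
Span = 538.8 − 2.58 = 536.22 Myr.
Durations: Miocene 17.697, Furongian 11.6, Pliocene 2.753, Guadalupian 13.5, Terreneuvian 17.8, Lopingian 7.608 → longest is Terreneuvian (17.8 Myr).

Pliocene, Miocene, Lopingian, Guadalupian, Furongian, Terreneuvian; total span 536.22 Myr; longest is Terreneuvian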